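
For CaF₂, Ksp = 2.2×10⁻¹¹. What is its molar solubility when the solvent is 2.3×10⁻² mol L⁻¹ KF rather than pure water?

4.2×10⁻⁸ M

CaF₂(s) ⇌ Ca²⁺(aq) + 2 F⁻(aq)
With F⁻ already at 2.3×10⁻² mol L⁻¹ and s small, take [F⁻] ≈ 2.3×10⁻² mol L⁻¹ and [Ca²⁺] = s.
Ksp = [Ca²⁺][F⁻]^2 = s(2.3×10⁻²)^2
s = 2.2×10⁻¹¹ / (2.3×10⁻²)^2 = 4.2×10⁻⁸
s = 4.2×10⁻⁸ mol L⁻¹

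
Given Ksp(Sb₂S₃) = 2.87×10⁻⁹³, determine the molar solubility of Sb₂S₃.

1.22×10⁻¹⁹ M

Sb₂S₃(s) ⇌ 2 Sb³⁺(aq) + 3 S²⁻(aq)
For each mole of Sb₂S₃ that dissolves per liter, [Sb³⁺] = 2s and [S²⁻] = 3s; let s denote this solubility.
Ksp = [Sb³⁺]^2[S²⁻]^3 = (2s)^2 · (3s)^3 = 108s^5
108s^5 = 2.87×10⁻⁹³  ⇒  s^5 = 2.66×10⁻⁹⁵
s = (2.66×10⁻⁹⁵)^(1/5) = 1.22×10⁻¹⁹ mol L⁻¹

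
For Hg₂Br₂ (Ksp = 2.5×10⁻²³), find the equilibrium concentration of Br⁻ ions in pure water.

Hg₂Br₂(s) ⇌ Hg₂²⁺(aq) + 2 Br⁻(aq)
If s mol/L of Hg₂Br₂ dissolves, [Hg₂²⁺] = s and [Br⁻] = 2s.
Ksp = [Hg₂²⁺][Br⁻]^2 = s · (2s)^2 = 4s^3 = 2.5×10⁻²³
s = 1.8×10⁻⁸ mol/L
[Br⁻] = 2s = 3.7×10⁻⁸ mol/L

3.7×10⁻⁸ M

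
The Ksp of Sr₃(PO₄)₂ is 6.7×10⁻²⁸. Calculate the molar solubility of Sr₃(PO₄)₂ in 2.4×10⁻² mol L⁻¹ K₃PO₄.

Sr₃(PO₄)₂(s) ⇌ 3 Sr²⁺(aq) + 2 PO₄³⁻(aq)
The solution already contains PO₄³⁻ at 2.4×10⁻² mol L⁻¹. Let s be the molar solubility of Sr₃(PO₄)₂.
[PO₄³⁻] ≈ 2.4×10⁻² mol L⁻¹ (common ion dominates); [Sr²⁺] = 3s.
Ksp = [Sr²⁺]^3[PO₄³⁻]^2 = (3s)^3(2.4×10⁻²)^2
(3s)^3 = 6.7×10⁻²⁸ / (2.4×10⁻²)^2 = 1.2×10⁻²⁴
s = 3.5×10⁻⁹ mol L⁻¹

3.5×10⁻⁹ M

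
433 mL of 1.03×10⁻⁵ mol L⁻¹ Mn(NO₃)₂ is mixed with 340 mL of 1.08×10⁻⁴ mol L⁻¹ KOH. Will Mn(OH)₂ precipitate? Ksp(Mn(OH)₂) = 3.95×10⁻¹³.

No

Total volume after mixing = 433 + 340 = 773 mL.
[Mn²⁺] = (1.03×10⁻⁵)(433)/773 = 5.77×10⁻⁶ mol L⁻¹
[OH⁻] = (1.08×10⁻⁴)(340)/773 = 4.75×10⁻⁵ mol L⁻¹
Q = [Mn²⁺][OH⁻]^2 = 1.30×10⁻¹⁴
Since Q (1.30×10⁻¹⁴) is less than Ksp (3.95×10⁻¹³), no Mn(OH)₂ precipitates.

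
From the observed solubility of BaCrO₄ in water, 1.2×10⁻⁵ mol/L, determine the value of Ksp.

Ksp = 1.4×10⁻¹⁰

BaCrO₄(s) ⇌ Ba²⁺(aq) + CrO₄²⁻(aq)
Let s be the molar solubility. Then [Ba²⁺] = s and [CrO₄²⁻] = s.
Ksp = [Ba²⁺][CrO₄²⁻] = s · s = s^2
Ksp = (1.2×10⁻⁵)^2 = 1.4×10⁻¹⁰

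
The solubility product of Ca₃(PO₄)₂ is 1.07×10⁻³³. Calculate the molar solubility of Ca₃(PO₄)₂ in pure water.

9.98×10⁻⁸ M

Ca₃(PO₄)₂(s) ⇌ 3 Ca²⁺(aq) + 2 PO₄³⁻(aq)
Let s be the molar solubility. Then [Ca²⁺] = 3s and [PO₄³⁻] = 2s.
Ksp = [Ca²⁺]^3[PO₄³⁻]^2 = (3s)^3 · (2s)^2 = 108s^5
108s^5 = 1.07×10⁻³³  ⇒  s^5 = 9.91×10⁻³⁶
Taking the 5th root, s = 9.98×10⁻⁸ mol/L.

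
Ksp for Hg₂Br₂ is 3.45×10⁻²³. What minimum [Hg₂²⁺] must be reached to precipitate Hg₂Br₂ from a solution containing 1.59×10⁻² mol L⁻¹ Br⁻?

The threshold for precipitation is Q = Ksp.
Hg₂Br₂(s) ⇌ Hg₂²⁺(aq) + 2 Br⁻(aq)
Ksp = [Hg₂²⁺][Br⁻]^2 = [Hg₂²⁺](1.59×10⁻²)^2
[Hg₂²⁺] = 3.45×10⁻²³ / (1.59×10⁻²)^2 = 1.36×10⁻¹⁹
[Hg₂²⁺] = 1.36×10⁻¹⁹ mol L⁻¹

1.36×10⁻¹⁹ M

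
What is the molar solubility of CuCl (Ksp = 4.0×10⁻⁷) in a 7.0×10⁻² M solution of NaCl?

CuCl(s) ⇌ Cu⁺(aq) + Cl⁻(aq)
Cl⁻ is already present at 7.0×10⁻² M. If s mol/L of CuCl dissolves, [Cu⁺] = s while [Cl⁻] ≈ 7.0×10⁻² M.
Ksp = [Cu⁺][Cl⁻] = s(7.0×10⁻²)
s = 4.0×10⁻⁷ / (7.0×10⁻²) = 5.7×10⁻⁶
s = 5.7×10⁻⁶ M

5.7×10⁻⁶ M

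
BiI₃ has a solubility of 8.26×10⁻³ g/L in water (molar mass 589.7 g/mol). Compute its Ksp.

Ksp = 1.04×10⁻¹⁸

Convert to molarity: s = 8.26×10⁻³ / 589.7 = 1.4007×10⁻⁵ mol/L
BiI₃(s) ⇌ Bi³⁺(aq) + 3 I⁻(aq)
If s mol/L of BiI₃ dissolves, [Bi³⁺] = s and [I⁻] = 3s.
Ksp = [Bi³⁺][I⁻]^3 = s · (3s)^3 = 27s^4
Ksp = 27 × (1.4007×10⁻⁵)^4 = 1.04×10⁻¹⁸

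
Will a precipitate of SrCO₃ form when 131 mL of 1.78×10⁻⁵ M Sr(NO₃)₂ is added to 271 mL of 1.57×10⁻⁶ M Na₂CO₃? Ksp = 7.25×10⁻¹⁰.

Total volume after mixing = 131 + 271 = 402 mL.
[Sr²⁺] = (1.78×10⁻⁵)(131)/402 = 5.80×10⁻⁶ M
[CO₃²⁻] = (1.57×10⁻⁶)(271)/402 = 1.06×10⁻⁶ M
Q = [Sr²⁺][CO₃²⁻] = 6.14×10⁻¹²
Q < Ksp (6.14×10⁻¹² vs 7.25×10⁻¹⁰); the solution remains unsaturated and no precipitate forms.

No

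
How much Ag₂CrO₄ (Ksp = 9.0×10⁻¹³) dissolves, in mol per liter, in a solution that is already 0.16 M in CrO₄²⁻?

1.2×10⁻⁶ M

Ag₂CrO₄(s) ⇌ 2 Ag⁺(aq) + CrO₄²⁻(aq)
The solution already contains CrO₄²⁻ at 0.16 M. Let s be the molar solubility of Ag₂CrO₄.
[CrO₄²⁻] ≈ 0.16 M (common ion dominates); [Ag⁺] = 2s.
Ksp = [Ag⁺]^2[CrO₄²⁻] = (2s)^2(0.16)
(2s)^2 = 9.0×10⁻¹³ / (0.16) = 5.6×10⁻¹²
s = 1.2×10⁻⁶ M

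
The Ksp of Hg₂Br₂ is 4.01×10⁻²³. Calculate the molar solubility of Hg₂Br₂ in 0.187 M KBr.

Hg₂Br₂(s) ⇌ Hg₂²⁺(aq) + 2 Br⁻(aq)
Br⁻ is already present at 0.187 M. If s mol/L of Hg₂Br₂ dissolves, [Hg₂²⁺] = s while [Br⁻] ≈ 0.187 M.
Ksp = [Hg₂²⁺][Br⁻]^2 = s(0.187)^2
s = 4.01×10⁻²³ / (0.187)^2 = 1.15×10⁻²¹
s = 1.15×10⁻²¹ M

1.15×10⁻²¹ M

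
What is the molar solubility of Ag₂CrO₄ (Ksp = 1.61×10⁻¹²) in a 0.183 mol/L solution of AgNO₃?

Ag₂CrO₄(s) ⇌ 2 Ag⁺(aq) + CrO₄²⁻(aq)
The solution already contains Ag⁺ at 0.183 mol/L. Let s be the molar solubility of Ag₂CrO₄.
[Ag⁺] ≈ 0.183 mol/L (common ion dominates); [CrO₄²⁻] = s.
Ksp = [Ag⁺]^2[CrO₄²⁻] = (0.183)^2s
s = 1.61×10⁻¹² / (0.183)^2 = 4.81×10⁻¹¹
s = 4.81×10⁻¹¹ mol/L

4.81×10⁻¹¹ M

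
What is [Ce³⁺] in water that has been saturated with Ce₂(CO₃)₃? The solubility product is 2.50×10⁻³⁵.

9.42×10⁻⁸ M

Ce₂(CO₃)₃(s) ⇌ 2 Ce³⁺(aq) + 3 CO₃²⁻(aq)
If s mol/L of Ce₂(CO₃)₃ dissolves, [Ce³⁺] = 2s and [CO₃²⁻] = 3s.
Ksp = [Ce³⁺]^2[CO₃²⁻]^3 = (2s)^2 · (3s)^3 = 108s^5 = 2.50×10⁻³⁵
s = 4.71×10⁻⁸ mol L⁻¹
[Ce³⁺] = 2s = 9.42×10⁻⁸ mol L⁻¹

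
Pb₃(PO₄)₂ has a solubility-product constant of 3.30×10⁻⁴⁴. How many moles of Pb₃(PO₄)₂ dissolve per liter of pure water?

Pb₃(PO₄)₂(s) ⇌ 3 Pb²⁺(aq) + 2 PO₄³⁻(aq)
For each mole of Pb₃(PO₄)₂ that dissolves per liter, [Pb²⁺] = 3s and [PO₄³⁻] = 2s; let s denote this solubility.
Ksp = [Pb²⁺]^3[PO₄³⁻]^2 = (3s)^3 · (2s)^2 = 108s^5
108s^5 = 3.30×10⁻⁴⁴  ⇒  s^5 = 3.06×10⁻⁴⁶
s = (3.06×10⁻⁴⁶)^(1/5) = 7.89×10⁻¹⁰ M

7.89×10⁻¹⁰ M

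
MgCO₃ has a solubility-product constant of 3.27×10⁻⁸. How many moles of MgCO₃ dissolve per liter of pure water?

1.81×10⁻⁴ M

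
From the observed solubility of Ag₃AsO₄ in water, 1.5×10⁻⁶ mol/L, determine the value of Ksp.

Ag₃AsO₄(s) ⇌ 3 Ag⁺(aq) + AsO₄³⁻(aq)
With molar solubility s: [Ag⁺] = 3s, [AsO₄³⁻] = s.
Ksp = [Ag⁺]^3[AsO₄³⁻] = (3s)^3 · s = 27s^4
Ksp = 27 × (1.5×10⁻⁶)^4 = 1.4×10⁻²²

Ksp = 1.4×10⁻²²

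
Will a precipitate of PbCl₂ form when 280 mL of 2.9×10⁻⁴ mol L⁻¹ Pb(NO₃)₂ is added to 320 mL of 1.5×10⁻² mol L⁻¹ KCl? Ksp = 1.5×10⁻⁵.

Total volume after mixing = 280 + 320 = 600 mL.
[Pb²⁺] = (2.9×10⁻⁴)(280)/600 = 1.4×10⁻⁴ mol L⁻¹
[Cl⁻] = (1.5×10⁻²)(320)/600 = 8.0×10⁻³ mol L⁻¹
Q = [Pb²⁺][Cl⁻]^2 = 8.7×10⁻⁹
Q < Ksp (8.7×10⁻⁹ vs 1.5×10⁻⁵); the solution remains unsaturated and no precipitate forms.

No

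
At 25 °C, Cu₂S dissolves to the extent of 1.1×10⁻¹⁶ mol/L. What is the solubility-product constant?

Ksp = 5.3×10⁻⁴⁸

Cu₂S(s) ⇌ 2 Cu⁺(aq) + S²⁻(aq)
Let s be the molar solubility. Then [Cu⁺] = 2s and [S²⁻] = s.
Ksp = [Cu⁺]^2[S²⁻] = (2s)^2 · s = 4s^3
Ksp = 4 × (1.1×10⁻¹⁶)^3 = 5.3×10⁻⁴⁸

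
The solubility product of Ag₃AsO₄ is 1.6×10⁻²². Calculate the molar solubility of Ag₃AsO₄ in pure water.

1.6×10⁻⁶ M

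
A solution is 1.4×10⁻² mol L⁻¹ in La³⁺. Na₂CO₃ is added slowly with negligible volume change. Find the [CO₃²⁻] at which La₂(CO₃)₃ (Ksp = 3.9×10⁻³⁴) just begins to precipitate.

Precipitation begins when Q = Ksp.
La₂(CO₃)₃(s) ⇌ 2 La³⁺(aq) + 3 CO₃²⁻(aq)
Ksp = [La³⁺]^2[CO₃²⁻]^3 = [CO₃²⁻]^3(1.4×10⁻²)^2
[CO₃²⁻]^3 = 3.9×10⁻³⁴ / (1.4×10⁻²)^2 = 2.0×10⁻³⁰
[CO₃²⁻] = 1.3×10⁻¹⁰ mol L⁻¹

1.3×10⁻¹⁰ M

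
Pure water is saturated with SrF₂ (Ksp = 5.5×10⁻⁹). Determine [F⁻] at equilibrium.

2.2×10⁻³ M

SrF₂(s) ⇌ Sr²⁺(aq) + 2 F⁻(aq)
If s mol/L of SrF₂ dissolves, [Sr²⁺] = s and [F⁻] = 2s.
Ksp = [Sr²⁺][F⁻]^2 = s · (2s)^2 = 4s^3 = 5.5×10⁻⁹
s = 1.1×10⁻³ M
[F⁻] = 2s = 2.2×10⁻³ M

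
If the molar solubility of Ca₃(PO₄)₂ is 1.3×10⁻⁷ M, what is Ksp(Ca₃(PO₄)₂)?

Ksp = 4.0×10⁻³³

Ca₃(PO₄)₂(s) ⇌ 3 Ca²⁺(aq) + 2 PO₄³⁻(aq)
Call the molar solubility s, so that [Ca²⁺] = 3s and [PO₄³⁻] = 2s.
Ksp = [Ca²⁺]^3[PO₄³⁻]^2 = (3s)^3 · (2s)^2 = 108s^5
Ksp = 108 × (1.3×10⁻⁷)^5 = 4.0×10⁻³³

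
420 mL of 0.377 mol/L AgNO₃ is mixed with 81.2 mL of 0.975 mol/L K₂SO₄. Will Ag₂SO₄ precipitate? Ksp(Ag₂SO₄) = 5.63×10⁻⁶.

Total volume after mixing = 420 + 81.2 = 501.2 mL.
[Ag⁺] = (0.377)(420)/501.2 = 0.316 mol/L
[SO₄²⁻] = (0.975)(81.2)/501.2 = 0.158 mol/L
Q = [Ag⁺]^2[SO₄²⁻] = 1.58×10⁻²
Because Q > Ksp (1.58×10⁻² vs 5.63×10⁻⁶), a precipitate of Ag₂SO₄ forms.

Yes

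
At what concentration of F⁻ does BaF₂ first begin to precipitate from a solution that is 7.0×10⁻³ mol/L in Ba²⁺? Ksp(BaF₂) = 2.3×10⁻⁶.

1.8×10⁻² M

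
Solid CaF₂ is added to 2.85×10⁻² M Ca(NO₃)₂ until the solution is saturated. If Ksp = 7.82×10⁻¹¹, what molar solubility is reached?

2.62×10⁻⁵ M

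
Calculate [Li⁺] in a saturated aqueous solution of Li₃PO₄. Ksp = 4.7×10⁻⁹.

Li₃PO₄(s) ⇌ 3 Li⁺(aq) + PO₄³⁻(aq)
For each mole of Li₃PO₄ that dissolves per liter, [Li⁺] = 3s and [PO₄³⁻] = s; let s denote this solubility.
Ksp = [Li⁺]^3[PO₄³⁻] = (3s)^3 · s = 27s^4 = 4.7×10⁻⁹
s = 3.6×10⁻³ M
[Li⁺] = 3s = 1.1×10⁻² M

1.1×10⁻² M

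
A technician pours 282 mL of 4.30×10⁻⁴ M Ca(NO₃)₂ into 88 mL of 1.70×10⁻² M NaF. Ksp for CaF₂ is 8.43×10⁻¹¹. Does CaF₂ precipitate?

Yes

Total volume after mixing = 282 + 88 = 370 mL.
[Ca²⁺] = (4.30×10⁻⁴)(282)/370 = 3.28×10⁻⁴ M
[F⁻] = (1.70×10⁻²)(88)/370 = 4.04×10⁻³ M
Q = [Ca²⁺][F⁻]^2 = 5.36×10⁻⁹
Q = 5.36×10⁻⁹ > Ksp = 8.43×10⁻¹¹, so the solution is supersaturated and CaF₂ precipitates.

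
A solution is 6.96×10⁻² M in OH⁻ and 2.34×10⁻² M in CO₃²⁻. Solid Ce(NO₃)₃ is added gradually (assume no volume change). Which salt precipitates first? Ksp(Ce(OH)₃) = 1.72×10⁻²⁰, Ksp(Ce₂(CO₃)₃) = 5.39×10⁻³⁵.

Ce(OH)₃

Each salt precipitates once Q = Ksp for that salt.
For Ce(OH)₃: [Ce³⁺] = (Ksp/[OH⁻]^3) = 5.10×10⁻¹⁷ M
For Ce₂(CO₃)₃: [Ce³⁺] = (Ksp/[CO₃²⁻]^3)^(1/2) = 2.05×10⁻¹⁵ M
Since Ce(OH)₃ needs less Ce³⁺ to reach saturation, it precipitates first.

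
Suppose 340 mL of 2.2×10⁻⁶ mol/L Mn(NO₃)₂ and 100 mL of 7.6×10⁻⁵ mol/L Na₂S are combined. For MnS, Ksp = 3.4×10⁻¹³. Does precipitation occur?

Total volume after mixing = 340 + 100 = 440 mL.
[Mn²⁺] = (2.2×10⁻⁶)(340)/440 = 1.7×10⁻⁶ mol/L
[S²⁻] = (7.6×10⁻⁵)(100)/440 = 1.7×10⁻⁵ mol/L
Q = [Mn²⁺][S²⁻] = 2.9×10⁻¹¹
Q = 2.9×10⁻¹¹ > Ksp = 3.4×10⁻¹³, so the solution is supersaturated and MnS precipitates.

Yes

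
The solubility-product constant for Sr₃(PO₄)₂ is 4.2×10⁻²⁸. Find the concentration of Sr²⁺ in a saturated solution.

Sr₃(PO₄)₂(s) ⇌ 3 Sr²⁺(aq) + 2 PO₄³⁻(aq)
For each mole of Sr₃(PO₄)₂ that dissolves per liter, [Sr²⁺] = 3s and [PO₄³⁻] = 2s; let s denote this solubility.
Ksp = [Sr²⁺]^3[PO₄³⁻]^2 = (3s)^3 · (2s)^2 = 108s^5 = 4.2×10⁻²⁸
s = 1.3×10⁻⁶ mol L⁻¹
[Sr²⁺] = 3s = 3.9×10⁻⁶ mol L⁻¹

3.9×10⁻⁶ M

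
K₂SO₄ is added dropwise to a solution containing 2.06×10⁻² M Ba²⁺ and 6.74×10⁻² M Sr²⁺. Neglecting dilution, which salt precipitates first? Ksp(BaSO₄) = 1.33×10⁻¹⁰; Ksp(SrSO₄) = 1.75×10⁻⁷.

BaSO₄

Each salt precipitates once Q = Ksp for that salt.
For BaSO₄: [SO₄²⁻] = (Ksp/[Ba²⁺]) = 6.46×10⁻⁹ M
For SrSO₄: [SO₄²⁻] = (Ksp/[Sr²⁺]) = 2.60×10⁻⁶ M
BaSO₄ requires the lower [SO₄²⁻], so it precipitates first.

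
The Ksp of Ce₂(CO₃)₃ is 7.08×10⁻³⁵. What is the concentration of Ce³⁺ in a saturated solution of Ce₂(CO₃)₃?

Ce₂(CO₃)₃(s) ⇌ 2 Ce³⁺(aq) + 3 CO₃²⁻(aq)
For each mole of Ce₂(CO₃)₃ that dissolves per liter, [Ce³⁺] = 2s and [CO₃²⁻] = 3s; let s denote this solubility.
Ksp = [Ce³⁺]^2[CO₃²⁻]^3 = (2s)^2 · (3s)^3 = 108s^5 = 7.08×10⁻³⁵
s = 5.80×10⁻⁸ mol/L
[Ce³⁺] = 2s = 1.16×10⁻⁷ mol/L

1.16×10⁻⁷ M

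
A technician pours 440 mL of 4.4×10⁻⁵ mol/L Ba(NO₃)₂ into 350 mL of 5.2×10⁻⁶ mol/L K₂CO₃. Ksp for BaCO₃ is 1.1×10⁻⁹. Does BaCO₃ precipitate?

No

The combined volume is 790 mL.
[Ba²⁺] = (4.4×10⁻⁵)(440)/790 = 2.5×10⁻⁵ mol/L
[CO₃²⁻] = (5.2×10⁻⁶)(350)/790 = 2.3×10⁻⁶ mol/L
Q = [Ba²⁺][CO₃²⁻] = 5.6×10⁻¹¹
Q = 5.6×10⁻¹¹ < Ksp = 1.1×10⁻⁹, so the solution is unsaturated and no precipitate forms.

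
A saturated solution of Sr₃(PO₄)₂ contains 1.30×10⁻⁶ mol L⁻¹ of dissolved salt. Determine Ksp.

Sr₃(PO₄)₂(s) ⇌ 3 Sr²⁺(aq) + 2 PO₄³⁻(aq)
For each mole of Sr₃(PO₄)₂ that dissolves per liter, [Sr²⁺] = 3s and [PO₄³⁻] = 2s; let s denote this solubility.
Ksp = [Sr²⁺]^3[PO₄³⁻]^2 = (3s)^3 · (2s)^2 = 108s^5
Ksp = 108 × (1.30×10⁻⁶)^5 = 4.01×10⁻²⁸

Ksp = 4.01×10⁻²⁸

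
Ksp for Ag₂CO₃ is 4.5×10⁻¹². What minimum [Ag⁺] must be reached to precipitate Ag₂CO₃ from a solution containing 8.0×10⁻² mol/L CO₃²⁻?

7.5×10⁻⁶ M

Each salt precipitates once Q = Ksp for that salt.
Ag₂CO₃(s) ⇌ 2 Ag⁺(aq) + CO₃²⁻(aq)
Ksp = [Ag⁺]^2[CO₃²⁻] = [Ag⁺]^2(8.0×10⁻²)
[Ag⁺]^2 = 4.5×10⁻¹² / (8.0×10⁻²) = 5.6×10⁻¹¹
[Ag⁺] = 7.5×10⁻⁶ mol/L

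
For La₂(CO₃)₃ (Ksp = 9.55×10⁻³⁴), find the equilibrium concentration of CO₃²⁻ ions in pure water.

2.93×10⁻⁷ M

La₂(CO₃)₃(s) ⇌ 2 La³⁺(aq) + 3 CO₃²⁻(aq)
For each mole of La₂(CO₃)₃ that dissolves per liter, [La³⁺] = 2s and [CO₃²⁻] = 3s; let s denote this solubility.
Ksp = [La³⁺]^2[CO₃²⁻]^3 = (2s)^2 · (3s)^3 = 108s^5 = 9.55×10⁻³⁴
s = 9.76×10⁻⁸ M
[CO₃²⁻] = 3s = 2.93×10⁻⁷ M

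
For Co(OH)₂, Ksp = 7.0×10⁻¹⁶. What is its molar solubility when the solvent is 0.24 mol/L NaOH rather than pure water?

1.2×10⁻¹⁴ M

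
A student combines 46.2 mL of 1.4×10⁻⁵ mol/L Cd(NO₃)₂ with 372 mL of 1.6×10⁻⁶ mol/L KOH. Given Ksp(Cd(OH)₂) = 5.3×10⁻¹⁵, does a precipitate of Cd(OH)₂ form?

No

Total volume after mixing = 46.2 + 372 = 418.2 mL.
[Cd²⁺] = (1.4×10⁻⁵)(46.2)/418.2 = 1.5×10⁻⁶ mol/L
[OH⁻] = (1.6×10⁻⁶)(372)/418.2 = 1.4×10⁻⁶ mol/L
Q = [Cd²⁺][OH⁻]^2 = 3.1×10⁻¹⁸
Q < Ksp (3.1×10⁻¹⁸ vs 5.3×10⁻¹⁵); the solution remains unsaturated and no precipitate forms.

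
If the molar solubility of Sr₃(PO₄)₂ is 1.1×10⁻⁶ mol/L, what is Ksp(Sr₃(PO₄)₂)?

Sr₃(PO₄)₂(s) ⇌ 3 Sr²⁺(aq) + 2 PO₄³⁻(aq)
Call the molar solubility s, so that [Sr²⁺] = 3s and [PO₄³⁻] = 2s.
Ksp = [Sr²⁺]^3[PO₄³⁻]^2 = (3s)^3 · (2s)^2 = 108s^5
Ksp = 108 × (1.1×10⁻⁶)^5 = 1.7×10⁻²⁸

Ksp = 1.7×10⁻²⁸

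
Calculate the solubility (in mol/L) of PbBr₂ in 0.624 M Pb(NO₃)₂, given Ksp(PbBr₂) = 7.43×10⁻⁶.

1.73×10⁻³ M

PbBr₂(s) ⇌ Pb²⁺(aq) + 2 Br⁻(aq)
Let s be the solubility of PbBr₂ here. The common ion gives [Pb²⁺] ≈ 0.624 M, and [Br⁻] = 2s.
Ksp = [Pb²⁺][Br⁻]^2 = (0.624)(2s)^2
(2s)^2 = 7.43×10⁻⁶ / (0.624) = 1.19×10⁻⁵
s = 1.73×10⁻³ M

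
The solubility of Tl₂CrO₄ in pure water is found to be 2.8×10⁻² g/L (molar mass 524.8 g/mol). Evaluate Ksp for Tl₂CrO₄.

s = (2.8×10⁻² g L⁻¹)/(524.8 g mol⁻¹) = 5.335×10⁻⁵ M
Tl₂CrO₄(s) ⇌ 2 Tl⁺(aq) + CrO₄²⁻(aq)
For each mole of Tl₂CrO₄ that dissolves per liter, [Tl⁺] = 2s and [CrO₄²⁻] = s; let s denote this solubility.
Ksp = [Tl⁺]^2[CrO₄²⁻] = (2s)^2 · s = 4s^3
Ksp = 4 × (5.335×10⁻⁵)^3 = 6.1×10⁻¹³

Ksp = 6.1×10⁻¹³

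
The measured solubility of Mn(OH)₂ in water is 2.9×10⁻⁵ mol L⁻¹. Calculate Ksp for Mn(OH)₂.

Mn(OH)₂(s) ⇌ Mn²⁺(aq) + 2 OH⁻(aq)
For each mole of Mn(OH)₂ that dissolves per liter, [Mn²⁺] = s and [OH⁻] = 2s; let s denote this solubility.
Ksp = [Mn²⁺][OH⁻]^2 = s · (2s)^2 = 4s^3
Ksp = 4 × (2.9×10⁻⁵)^3 = 9.8×10⁻¹⁴

Ksp = 9.8×10⁻¹⁴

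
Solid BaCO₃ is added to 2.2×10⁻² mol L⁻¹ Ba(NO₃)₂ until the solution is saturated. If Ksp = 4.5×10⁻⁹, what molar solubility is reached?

2.0×10⁻⁷ M

BaCO₃(s) ⇌ Ba²⁺(aq) + CO₃²⁻(aq)
Ba²⁺ is already present at 2.2×10⁻² mol L⁻¹. If s mol/L of BaCO₃ dissolves, [CO₃²⁻] = s while [Ba²⁺] ≈ 2.2×10⁻² mol L⁻¹.
Ksp = [Ba²⁺][CO₃²⁻] = (2.2×10⁻²)s
s = 4.5×10⁻⁹ / (2.2×10⁻²) = 2.0×10⁻⁷
s = 2.0×10⁻⁷ mol L⁻¹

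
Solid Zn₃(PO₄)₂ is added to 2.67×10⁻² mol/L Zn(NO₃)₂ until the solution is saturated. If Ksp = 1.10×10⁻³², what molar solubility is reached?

1.20×10⁻¹⁴ M

Zn₃(PO₄)₂(s) ⇌ 3 Zn²⁺(aq) + 2 PO₄³⁻(aq)
With Zn²⁺ already at 2.67×10⁻² mol/L and s small, take [Zn²⁺] ≈ 2.67×10⁻² mol/L and [PO₄³⁻] = 2s.
Ksp = [Zn²⁺]^3[PO₄³⁻]^2 = (2.67×10⁻²)^3(2s)^2
(2s)^2 = 1.10×10⁻³² / (2.67×10⁻²)^3 = 5.78×10⁻²⁸
s = 1.20×10⁻¹⁴ mol/L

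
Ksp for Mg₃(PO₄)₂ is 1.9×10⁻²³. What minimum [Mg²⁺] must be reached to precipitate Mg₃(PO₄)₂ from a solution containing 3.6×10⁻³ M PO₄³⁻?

Precipitation of each salt begins when its ion product equals Ksp.
Mg₃(PO₄)₂(s) ⇌ 3 Mg²⁺(aq) + 2 PO₄³⁻(aq)
Ksp = [Mg²⁺]^3[PO₄³⁻]^2 = [Mg²⁺]^3(3.6×10⁻³)^2
[Mg²⁺]^3 = 1.9×10⁻²³ / (3.6×10⁻³)^2 = 1.5×10⁻¹⁸
[Mg²⁺] = 1.1×10⁻⁶ M

1.1×10⁻⁶ M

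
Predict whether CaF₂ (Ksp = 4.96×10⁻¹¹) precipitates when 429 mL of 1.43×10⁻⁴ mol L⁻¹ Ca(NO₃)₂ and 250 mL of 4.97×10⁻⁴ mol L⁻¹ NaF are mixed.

No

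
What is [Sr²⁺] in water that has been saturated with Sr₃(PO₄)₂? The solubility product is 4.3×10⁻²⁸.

4.0×10⁻⁶ M

Sr₃(PO₄)₂(s) ⇌ 3 Sr²⁺(aq) + 2 PO₄³⁻(aq)
If s mol/L of Sr₃(PO₄)₂ dissolves, [Sr²⁺] = 3s and [PO₄³⁻] = 2s.
Ksp = [Sr²⁺]^3[PO₄³⁻]^2 = (3s)^3 · (2s)^2 = 108s^5 = 4.3×10⁻²⁸
s = 1.3×10⁻⁶ M
[Sr²⁺] = 3s = 4.0×10⁻⁶ M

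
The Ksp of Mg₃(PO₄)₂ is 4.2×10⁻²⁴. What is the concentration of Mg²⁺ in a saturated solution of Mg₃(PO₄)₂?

2.5×10⁻⁵ M

Mg₃(PO₄)₂(s) ⇌ 3 Mg²⁺(aq) + 2 PO₄³⁻(aq)
If s mol/L of Mg₃(PO₄)₂ dissolves, [Mg²⁺] = 3s and [PO₄³⁻] = 2s.
Ksp = [Mg²⁺]^3[PO₄³⁻]^2 = (3s)^3 · (2s)^2 = 108s^5 = 4.2×10⁻²⁴
s = 8.3×10⁻⁶ M
[Mg²⁺] = 3s = 2.5×10⁻⁵ M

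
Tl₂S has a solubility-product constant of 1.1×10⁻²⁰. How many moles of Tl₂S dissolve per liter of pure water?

1.4×10⁻⁷ M

Tl₂S(s) ⇌ 2 Tl⁺(aq) + S²⁻(aq)
With molar solubility s: [Tl⁺] = 2s, [S²⁻] = s.
Ksp = [Tl⁺]^2[S²⁻] = (2s)^2 · s = 4s^3
4s^3 = 1.1×10⁻²⁰  ⇒  s^3 = 2.8×10⁻²¹
s = (2.8×10⁻²¹)^(1/3) = 1.4×10⁻⁷ M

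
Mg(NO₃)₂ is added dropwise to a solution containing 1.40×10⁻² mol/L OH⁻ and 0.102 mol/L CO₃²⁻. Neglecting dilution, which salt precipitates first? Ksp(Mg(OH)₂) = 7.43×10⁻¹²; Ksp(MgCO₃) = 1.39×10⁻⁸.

The threshold for precipitation is Q = Ksp.
For Mg(OH)₂: [Mg²⁺] = (Ksp/[OH⁻]^2) = 3.79×10⁻⁸ mol/L
For MgCO₃: [Mg²⁺] = (Ksp/[CO₃²⁻]) = 1.36×10⁻⁷ mol/L
Mg(OH)₂ requires the lower [Mg²⁺], so it precipitates first.

Mg(OH)₂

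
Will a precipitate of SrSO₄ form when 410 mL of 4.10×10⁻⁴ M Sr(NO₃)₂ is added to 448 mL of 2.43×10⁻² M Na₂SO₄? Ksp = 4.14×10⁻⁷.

The combined volume is 858 mL.
[Sr²⁺] = (4.10×10⁻⁴)(410)/858 = 1.96×10⁻⁴ M
[SO₄²⁻] = (2.43×10⁻²)(448)/858 = 1.27×10⁻² M
Q = [Sr²⁺][SO₄²⁻] = 2.49×10⁻⁶
Because Q > Ksp (2.49×10⁻⁶ vs 4.14×10⁻⁷), a precipitate of SrSO₄ forms.

Yes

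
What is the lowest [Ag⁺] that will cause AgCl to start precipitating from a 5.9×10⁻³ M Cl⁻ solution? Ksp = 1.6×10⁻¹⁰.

2.7×10⁻⁸ M

Each salt precipitates once Q = Ksp for that salt.
AgCl(s) ⇌ Ag⁺(aq) + Cl⁻(aq)
Ksp = [Ag⁺][Cl⁻] = [Ag⁺](5.9×10⁻³)
[Ag⁺] = 1.6×10⁻¹⁰ / (5.9×10⁻³) = 2.7×10⁻⁸
[Ag⁺] = 2.7×10⁻⁸ M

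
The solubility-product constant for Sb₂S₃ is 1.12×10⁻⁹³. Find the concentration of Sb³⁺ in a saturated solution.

Sb₂S₃(s) ⇌ 2 Sb³⁺(aq) + 3 S²⁻(aq)
If s mol/L of Sb₂S₃ dissolves, [Sb³⁺] = 2s and [S²⁻] = 3s.
Ksp = [Sb³⁺]^2[S²⁻]^3 = (2s)^2 · (3s)^3 = 108s^5 = 1.12×10⁻⁹³
s = 1.01×10⁻¹⁹ M
[Sb³⁺] = 2s = 2.01×10⁻¹⁹ M

2.01×10⁻¹⁹ M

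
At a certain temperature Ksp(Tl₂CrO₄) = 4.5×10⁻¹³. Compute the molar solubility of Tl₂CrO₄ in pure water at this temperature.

Tl₂CrO₄(s) ⇌ 2 Tl⁺(aq) + CrO₄²⁻(aq)
Call the molar solubility s, so that [Tl⁺] = 2s and [CrO₄²⁻] = s.
Ksp = [Tl⁺]^2[CrO₄²⁻] = (2s)^2 · s = 4s^3
4s^3 = 4.5×10⁻¹³  ⇒  s^3 = 1.1×10⁻¹³
s = 4.8×10⁻⁵ mol/L

4.8×10⁻⁵ M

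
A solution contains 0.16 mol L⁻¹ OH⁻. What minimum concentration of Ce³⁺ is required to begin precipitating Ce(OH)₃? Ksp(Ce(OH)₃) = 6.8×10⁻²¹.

1.7×10⁻¹⁸ M

Precipitation of each salt begins when its ion product equals Ksp.
Ce(OH)₃(s) ⇌ Ce³⁺(aq) + 3 OH⁻(aq)
Ksp = [Ce³⁺][OH⁻]^3 = [Ce³⁺](0.16)^3
[Ce³⁺] = 6.8×10⁻²¹ / (0.16)^3 = 1.7×10⁻¹⁸
[Ce³⁺] = 1.7×10⁻¹⁸ mol L⁻¹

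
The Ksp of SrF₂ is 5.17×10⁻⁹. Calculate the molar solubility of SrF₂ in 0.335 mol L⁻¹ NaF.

SrF₂(s) ⇌ Sr²⁺(aq) + 2 F⁻(aq)
F⁻ is already present at 0.335 mol L⁻¹. If s mol/L of SrF₂ dissolves, [Sr²⁺] = s while [F⁻] ≈ 0.335 mol L⁻¹.
Ksp = [Sr²⁺][F⁻]^2 = s(0.335)^2
s = 5.17×10⁻⁹ / (0.335)^2 = 4.61×10⁻⁸
s = 4.61×10⁻⁸ mol L⁻¹

4.61×10⁻⁸ M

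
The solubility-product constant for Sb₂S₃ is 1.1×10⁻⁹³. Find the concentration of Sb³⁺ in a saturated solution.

2.0×10⁻¹⁹ M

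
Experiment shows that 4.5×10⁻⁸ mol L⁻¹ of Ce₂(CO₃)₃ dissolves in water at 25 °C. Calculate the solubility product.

Ce₂(CO₃)₃(s) ⇌ 2 Ce³⁺(aq) + 3 CO₃²⁻(aq)
Let s be the molar solubility. Then [Ce³⁺] = 2s and [CO₃²⁻] = 3s.
Ksp = [Ce³⁺]^2[CO₃²⁻]^3 = (2s)^2 · (3s)^3 = 108s^5
Ksp = 108 × (4.5×10⁻⁸)^5 = 2.0×10⁻³⁵

Ksp = 2.0×10⁻³⁵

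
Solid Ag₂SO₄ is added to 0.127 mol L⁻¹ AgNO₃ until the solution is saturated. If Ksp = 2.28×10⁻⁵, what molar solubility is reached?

1.41×10⁻³ M

Ag₂SO₄(s) ⇌ 2 Ag⁺(aq) + SO₄²⁻(aq)
With Ag⁺ already at 0.127 mol L⁻¹ and s small, take [Ag⁺] ≈ 0.127 mol L⁻¹ and [SO₄²⁻] = s.
Ksp = [Ag⁺]^2[SO₄²⁻] = (0.127)^2s
s = 2.28×10⁻⁵ / (0.127)^2 = 1.41×10⁻³
s = 1.41×10⁻³ mol L⁻¹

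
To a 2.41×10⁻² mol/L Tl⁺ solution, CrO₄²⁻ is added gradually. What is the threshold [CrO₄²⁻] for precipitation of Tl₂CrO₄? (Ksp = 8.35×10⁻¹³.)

1.44×10⁻⁹ M

Each salt precipitates once Q = Ksp for that salt.
Tl₂CrO₄(s) ⇌ 2 Tl⁺(aq) + CrO₄²⁻(aq)
Ksp = [Tl⁺]^2[CrO₄²⁻] = [CrO₄²⁻](2.41×10⁻²)^2
[CrO₄²⁻] = 8.35×10⁻¹³ / (2.41×10⁻²)^2 = 1.44×10⁻⁹
[CrO₄²⁻] = 1.44×10⁻⁹ mol/L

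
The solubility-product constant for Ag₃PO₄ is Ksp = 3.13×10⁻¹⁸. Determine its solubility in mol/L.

1.85×10⁻⁵ M

Ag₃PO₄(s) ⇌ 3 Ag⁺(aq) + PO₄³⁻(aq)
With molar solubility s: [Ag⁺] = 3s, [PO₄³⁻] = s.
Ksp = [Ag⁺]^3[PO₄³⁻] = (3s)^3 · s = 27s^4
27s^4 = 3.13×10⁻¹⁸  ⇒  s^4 = 1.16×10⁻¹⁹
Taking the 4th root, s = 1.85×10⁻⁵ mol/L.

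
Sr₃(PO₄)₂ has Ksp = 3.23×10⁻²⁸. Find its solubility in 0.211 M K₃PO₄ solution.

6.45×10⁻¹⁰ M

Sr₃(PO₄)₂(s) ⇌ 3 Sr²⁺(aq) + 2 PO₄³⁻(aq)
With PO₄³⁻ already at 0.211 M and s small, take [PO₄³⁻] ≈ 0.211 M and [Sr²⁺] = 3s.
Ksp = [Sr²⁺]^3[PO₄³⁻]^2 = (3s)^3(0.211)^2
(3s)^3 = 3.23×10⁻²⁸ / (0.211)^2 = 7.26×10⁻²⁷
s = 6.45×10⁻¹⁰ M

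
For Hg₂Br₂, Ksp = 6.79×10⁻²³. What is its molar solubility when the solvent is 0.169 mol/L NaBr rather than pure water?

Hg₂Br₂(s) ⇌ Hg₂²⁺(aq) + 2 Br⁻(aq)
The solution already contains Br⁻ at 0.169 mol/L. Let s be the molar solubility of Hg₂Br₂.
[Br⁻] ≈ 0.169 mol/L (common ion dominates); [Hg₂²⁺] = s.
Ksp = [Hg₂²⁺][Br⁻]^2 = s(0.169)^2
s = 6.79×10⁻²³ / (0.169)^2 = 2.38×10⁻²¹
s = 2.38×10⁻²¹ mol/L

2.38×10⁻²¹ M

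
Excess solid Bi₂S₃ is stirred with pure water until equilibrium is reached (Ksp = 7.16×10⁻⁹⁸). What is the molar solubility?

Bi₂S₃(s) ⇌ 2 Bi³⁺(aq) + 3 S²⁻(aq)
If s mol/L of Bi₂S₃ dissolves, [Bi³⁺] = 2s and [S²⁻] = 3s.
Ksp = [Bi³⁺]^2[S²⁻]^3 = (2s)^2 · (3s)^3 = 108s^5
108s^5 = 7.16×10⁻⁹⁸  ⇒  s^5 = 6.63×10⁻¹⁰⁰
s = (6.63×10⁻¹⁰⁰)^(1/5) = 1.46×10⁻²⁰ M

1.46×10⁻²⁰ M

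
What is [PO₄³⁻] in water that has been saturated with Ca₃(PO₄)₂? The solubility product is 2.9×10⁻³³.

Ca₃(PO₄)₂(s) ⇌ 3 Ca²⁺(aq) + 2 PO₄³⁻(aq)
For each mole of Ca₃(PO₄)₂ that dissolves per liter, [Ca²⁺] = 3s and [PO₄³⁻] = 2s; let s denote this solubility.
Ksp = [Ca²⁺]^3[PO₄³⁻]^2 = (3s)^3 · (2s)^2 = 108s^5 = 2.9×10⁻³³
s = 1.2×10⁻⁷ mol L⁻¹
[PO₄³⁻] = 2s = 2.4×10⁻⁷ mol L⁻¹

2.4×10⁻⁷ M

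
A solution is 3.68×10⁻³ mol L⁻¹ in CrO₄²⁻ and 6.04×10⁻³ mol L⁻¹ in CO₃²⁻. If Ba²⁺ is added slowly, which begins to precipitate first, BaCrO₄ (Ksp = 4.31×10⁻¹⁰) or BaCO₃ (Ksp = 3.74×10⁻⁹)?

BaCrO₄

Precipitation begins when Q = Ksp.
For BaCrO₄: [Ba²⁺] = (Ksp/[CrO₄²⁻]) = 1.17×10⁻⁷ mol L⁻¹
For BaCO₃: [Ba²⁺] = (Ksp/[CO₃²⁻]) = 6.19×10⁻⁷ mol L⁻¹
The smaller threshold [Ba²⁺] is reached first, so BaCrO₄ precipitates first.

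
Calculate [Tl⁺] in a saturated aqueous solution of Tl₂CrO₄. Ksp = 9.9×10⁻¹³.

1.3×10⁻⁴ M

Tl₂CrO₄(s) ⇌ 2 Tl⁺(aq) + CrO₄²⁻(aq)
For each mole of Tl₂CrO₄ that dissolves per liter, [Tl⁺] = 2s and [CrO₄²⁻] = s; let s denote this solubility.
Ksp = [Tl⁺]^2[CrO₄²⁻] = (2s)^2 · s = 4s^3 = 9.9×10⁻¹³
s = 6.3×10⁻⁵ mol/L
[Tl⁺] = 2s = 1.3×10⁻⁴ mol/L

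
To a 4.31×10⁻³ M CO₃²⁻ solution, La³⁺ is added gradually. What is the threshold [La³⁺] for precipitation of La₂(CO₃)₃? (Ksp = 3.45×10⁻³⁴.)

Each salt precipitates once Q = Ksp for that salt.
La₂(CO₃)₃(s) ⇌ 2 La³⁺(aq) + 3 CO₃²⁻(aq)
Ksp = [La³⁺]^2[CO₃²⁻]^3 = [La³⁺]^2(4.31×10⁻³)^3
[La³⁺]^2 = 3.45×10⁻³⁴ / (4.31×10⁻³)^3 = 4.31×10⁻²⁷
[La³⁺] = 6.56×10⁻¹⁴ M

6.56×10⁻¹⁴ M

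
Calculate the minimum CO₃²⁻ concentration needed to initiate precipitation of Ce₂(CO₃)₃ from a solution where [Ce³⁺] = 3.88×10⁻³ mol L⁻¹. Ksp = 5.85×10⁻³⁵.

1.57×10⁻¹⁰ M

The threshold for precipitation is Q = Ksp.
Ce₂(CO₃)₃(s) ⇌ 2 Ce³⁺(aq) + 3 CO₃²⁻(aq)
Ksp = [Ce³⁺]^2[CO₃²⁻]^3 = [CO₃²⁻]^3(3.88×10⁻³)^2
[CO₃²⁻]^3 = 5.85×10⁻³⁵ / (3.88×10⁻³)^2 = 3.89×10⁻³⁰
[CO₃²⁻] = 1.57×10⁻¹⁰ mol L⁻¹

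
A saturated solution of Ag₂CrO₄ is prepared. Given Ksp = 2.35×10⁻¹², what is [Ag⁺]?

1.68×10⁻⁴ M

Ag₂CrO₄(s) ⇌ 2 Ag⁺(aq) + CrO₄²⁻(aq)
Let s be the molar solubility. Then [Ag⁺] = 2s and [CrO₄²⁻] = s.
Ksp = [Ag⁺]^2[CrO₄²⁻] = (2s)^2 · s = 4s^3 = 2.35×10⁻¹²
s = 8.38×10⁻⁵ mol/L
[Ag⁺] = 2s = 1.68×10⁻⁴ mol/L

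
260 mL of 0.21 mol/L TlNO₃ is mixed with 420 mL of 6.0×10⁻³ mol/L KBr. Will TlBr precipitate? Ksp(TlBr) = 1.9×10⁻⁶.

Yes

After mixing, V = 260 mL + 420 mL = 680 mL.
[Tl⁺] = (0.21)(260)/680 = 8.0×10⁻² mol/L
[Br⁻] = (6.0×10⁻³)(420)/680 = 3.7×10⁻³ mol/L
Q = [Tl⁺][Br⁻] = 3.0×10⁻⁴
Since Q (3.0×10⁻⁴) exceeds Ksp (1.9×10⁻⁶), TlBr will precipitate.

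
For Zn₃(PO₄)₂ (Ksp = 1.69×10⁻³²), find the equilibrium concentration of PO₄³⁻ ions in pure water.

3.47×10⁻⁷ M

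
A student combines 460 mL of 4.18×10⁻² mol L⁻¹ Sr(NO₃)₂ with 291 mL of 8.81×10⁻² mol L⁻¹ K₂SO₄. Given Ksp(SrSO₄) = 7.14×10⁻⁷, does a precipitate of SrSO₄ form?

Yes

The combined volume is 751 mL.
[Sr²⁺] = (4.18×10⁻²)(460)/751 = 2.56×10⁻² mol L⁻¹
[SO₄²⁻] = (8.81×10⁻²)(291)/751 = 3.41×10⁻² mol L⁻¹
Q = [Sr²⁺][SO₄²⁻] = 8.74×10⁻⁴
Since Q (8.74×10⁻⁴) exceeds Ksp (7.14×10⁻⁷), SrSO₄ will precipitate.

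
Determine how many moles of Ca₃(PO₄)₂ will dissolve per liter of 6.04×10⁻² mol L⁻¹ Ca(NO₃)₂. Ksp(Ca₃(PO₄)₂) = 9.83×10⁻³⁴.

1.06×10⁻¹⁵ M

Ca₃(PO₄)₂(s) ⇌ 3 Ca²⁺(aq) + 2 PO₄³⁻(aq)
The solution already contains Ca²⁺ at 6.04×10⁻² mol L⁻¹. Let s be the molar solubility of Ca₃(PO₄)₂.
[Ca²⁺] ≈ 6.04×10⁻² mol L⁻¹ (common ion dominates); [PO₄³⁻] = 2s.
Ksp = [Ca²⁺]^3[PO₄³⁻]^2 = (6.04×10⁻²)^3(2s)^2
(2s)^2 = 9.83×10⁻³⁴ / (6.04×10⁻²)^3 = 4.46×10⁻³⁰
s = 1.06×10⁻¹⁵ mol L⁻¹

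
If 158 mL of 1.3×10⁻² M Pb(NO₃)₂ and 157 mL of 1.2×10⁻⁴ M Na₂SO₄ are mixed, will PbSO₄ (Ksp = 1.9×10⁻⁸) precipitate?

The combined volume is 315 mL.
[Pb²⁺] = (1.3×10⁻²)(158)/315 = 6.5×10⁻³ M
[SO₄²⁻] = (1.2×10⁻⁴)(157)/315 = 6.0×10⁻⁵ M
Q = [Pb²⁺][SO₄²⁻] = 3.9×10⁻⁷
Because Q > Ksp (3.9×10⁻⁷ vs 1.9×10⁻⁸), a precipitate of PbSO₄ forms.

Yes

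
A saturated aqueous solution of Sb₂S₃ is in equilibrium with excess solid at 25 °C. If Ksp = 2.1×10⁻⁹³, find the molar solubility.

1.1×10⁻¹⁹ M

Sb₂S₃(s) ⇌ 2 Sb³⁺(aq) + 3 S²⁻(aq)
Let s be the molar solubility. Then [Sb³⁺] = 2s and [S²⁻] = 3s.
Ksp = [Sb³⁺]^2[S²⁻]^3 = (2s)^2 · (3s)^3 = 108s^5
108s^5 = 2.1×10⁻⁹³  ⇒  s^5 = 1.9×10⁻⁹⁵
s = (1.9×10⁻⁹⁵)^(1/5) = 1.1×10⁻¹⁹ mol/L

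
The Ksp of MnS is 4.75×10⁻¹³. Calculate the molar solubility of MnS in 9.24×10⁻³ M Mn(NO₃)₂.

MnS(s) ⇌ Mn²⁺(aq) + S²⁻(aq)
Mn²⁺ is already present at 9.24×10⁻³ M. If s mol/L of MnS dissolves, [S²⁻] = s while [Mn²⁺] ≈ 9.24×10⁻³ M.
Ksp = [Mn²⁺][S²⁻] = (9.24×10⁻³)s
s = 4.75×10⁻¹³ / (9.24×10⁻³) = 5.14×10⁻¹¹
s = 5.14×10⁻¹¹ M

5.14×10⁻¹¹ M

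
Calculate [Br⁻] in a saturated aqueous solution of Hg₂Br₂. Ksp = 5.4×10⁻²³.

4.8×10⁻⁸ M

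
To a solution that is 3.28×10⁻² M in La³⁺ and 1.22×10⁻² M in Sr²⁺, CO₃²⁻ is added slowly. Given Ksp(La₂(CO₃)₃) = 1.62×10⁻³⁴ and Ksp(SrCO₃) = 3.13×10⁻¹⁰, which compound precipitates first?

Precipitation of each salt begins when its ion product equals Ksp.
For La₂(CO₃)₃: [CO₃²⁻] = (Ksp/[La³⁺]^2)^(1/3) = 5.32×10⁻¹¹ M
For SrCO₃: [CO₃²⁻] = (Ksp/[Sr²⁺]) = 2.57×10⁻⁸ M
La₂(CO₃)₃ requires the lower [CO₃²⁻], so it precipitates first.

La₂(CO₃)₃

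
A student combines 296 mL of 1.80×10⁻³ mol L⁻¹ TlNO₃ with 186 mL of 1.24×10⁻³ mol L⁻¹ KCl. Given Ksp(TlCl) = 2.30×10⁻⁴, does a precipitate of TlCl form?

Total volume after mixing = 296 + 186 = 482 mL.
[Tl⁺] = (1.80×10⁻³)(296)/482 = 1.11×10⁻³ mol L⁻¹
[Cl⁻] = (1.24×10⁻³)(186)/482 = 4.79×10⁻⁴ mol L⁻¹
Q = [Tl⁺][Cl⁻] = 5.29×10⁻⁷
Q = 5.29×10⁻⁷ < Ksp = 2.30×10⁻⁴, so the solution is unsaturated and no precipitate forms.

No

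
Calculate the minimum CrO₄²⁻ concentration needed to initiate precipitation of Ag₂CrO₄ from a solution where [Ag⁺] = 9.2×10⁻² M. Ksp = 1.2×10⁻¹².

1.4×10⁻¹⁰ M

Each salt precipitates once Q = Ksp for that salt.
Ag₂CrO₄(s) ⇌ 2 Ag⁺(aq) + CrO₄²⁻(aq)
Ksp = [Ag⁺]^2[CrO₄²⁻] = [CrO₄²⁻](9.2×10⁻²)^2
[CrO₄²⁻] = 1.2×10⁻¹² / (9.2×10⁻²)^2 = 1.4×10⁻¹⁰
[CrO₄²⁻] = 1.4×10⁻¹⁰ M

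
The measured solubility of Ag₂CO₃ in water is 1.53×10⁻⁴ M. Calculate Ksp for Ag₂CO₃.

Ag₂CO₃(s) ⇌ 2 Ag⁺(aq) + CO₃²⁻(aq)
Call the molar solubility s, so that [Ag⁺] = 2s and [CO₃²⁻] = s.
Ksp = [Ag⁺]^2[CO₃²⁻] = (2s)^2 · s = 4s^3
Ksp = 4 × (1.53×10⁻⁴)^3 = 1.43×10⁻¹¹

Ksp = 1.43×10⁻¹¹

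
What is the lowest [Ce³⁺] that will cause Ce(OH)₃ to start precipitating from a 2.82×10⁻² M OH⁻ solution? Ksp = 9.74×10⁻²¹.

Precipitation of each salt begins when its ion product equals Ksp.
Ce(OH)₃(s) ⇌ Ce³⁺(aq) + 3 OH⁻(aq)
Ksp = [Ce³⁺][OH⁻]^3 = [Ce³⁺](2.82×10⁻²)^3
[Ce³⁺] = 9.74×10⁻²¹ / (2.82×10⁻²)^3 = 4.34×10⁻¹⁶
[Ce³⁺] = 4.34×10⁻¹⁶ M

4.34×10⁻¹⁶ M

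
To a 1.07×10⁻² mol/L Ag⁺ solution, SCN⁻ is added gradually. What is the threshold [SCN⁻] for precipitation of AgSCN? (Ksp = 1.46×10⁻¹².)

1.36×10⁻¹⁰ M

Precipitation of each salt begins when its ion product equals Ksp.
AgSCN(s) ⇌ Ag⁺(aq) + SCN⁻(aq)
Ksp = [Ag⁺][SCN⁻] = [SCN⁻](1.07×10⁻²)
[SCN⁻] = 1.46×10⁻¹² / (1.07×10⁻²) = 1.36×10⁻¹⁰
[SCN⁻] = 1.36×10⁻¹⁰ mol/L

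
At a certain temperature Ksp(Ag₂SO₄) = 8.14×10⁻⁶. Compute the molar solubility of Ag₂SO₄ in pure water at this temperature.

Ag₂SO₄(s) ⇌ 2 Ag⁺(aq) + SO₄²⁻(aq)
Let s be the molar solubility. Then [Ag⁺] = 2s and [SO₄²⁻] = s.
Ksp = [Ag⁺]^2[SO₄²⁻] = (2s)^2 · s = 4s^3
4s^3 = 8.14×10⁻⁶  ⇒  s^3 = 2.04×10⁻⁶
s = 1.27×10⁻² M

1.27×10⁻² M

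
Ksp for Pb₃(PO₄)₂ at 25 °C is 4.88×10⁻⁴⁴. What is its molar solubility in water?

8.53×10⁻¹⁰ M

Pb₃(PO₄)₂(s) ⇌ 3 Pb²⁺(aq) + 2 PO₄³⁻(aq)
Let s be the molar solubility. Then [Pb²⁺] = 3s and [PO₄³⁻] = 2s.
Ksp = [Pb²⁺]^3[PO₄³⁻]^2 = (3s)^3 · (2s)^2 = 108s^5
108s^5 = 4.88×10⁻⁴⁴  ⇒  s^5 = 4.52×10⁻⁴⁶
Taking the 5th root, s = 8.53×10⁻¹⁰ mol L⁻¹.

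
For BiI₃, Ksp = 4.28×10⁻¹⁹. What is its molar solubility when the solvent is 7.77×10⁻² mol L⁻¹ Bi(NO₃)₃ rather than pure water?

BiI₃(s) ⇌ Bi³⁺(aq) + 3 I⁻(aq)
Bi³⁺ is already present at 7.77×10⁻² mol L⁻¹. If s mol/L of BiI₃ dissolves, [I⁻] = 3s while [Bi³⁺] ≈ 7.77×10⁻² mol L⁻¹.
Ksp = [Bi³⁺][I⁻]^3 = (7.77×10⁻²)(3s)^3
(3s)^3 = 4.28×10⁻¹⁹ / (7.77×10⁻²) = 5.51×10⁻¹⁸
s = 5.89×10⁻⁷ mol L⁻¹

5.89×10⁻⁷ M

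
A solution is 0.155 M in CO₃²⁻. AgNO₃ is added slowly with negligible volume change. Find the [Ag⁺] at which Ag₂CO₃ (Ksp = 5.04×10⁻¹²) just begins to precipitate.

The threshold for precipitation is Q = Ksp.
Ag₂CO₃(s) ⇌ 2 Ag⁺(aq) + CO₃²⁻(aq)
Ksp = [Ag⁺]^2[CO₃²⁻] = [Ag⁺]^2(0.155)
[Ag⁺]^2 = 5.04×10⁻¹² / (0.155) = 3.25×10⁻¹¹
[Ag⁺] = 5.70×10⁻⁶ M

5.70×10⁻⁶ M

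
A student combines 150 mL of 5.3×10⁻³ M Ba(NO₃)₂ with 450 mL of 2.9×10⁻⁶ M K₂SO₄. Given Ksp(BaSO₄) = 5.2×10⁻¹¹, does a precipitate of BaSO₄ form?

The combined volume is 600 mL.
[Ba²⁺] = (5.3×10⁻³)(150)/600 = 1.3×10⁻³ M
[SO₄²⁻] = (2.9×10⁻⁶)(450)/600 = 2.2×10⁻⁶ M
Q = [Ba²⁺][SO₄²⁻] = 2.9×10⁻⁹
Q = 2.9×10⁻⁹ > Ksp = 5.2×10⁻¹¹, so the solution is supersaturated and BaSO₄ precipitates.

Yes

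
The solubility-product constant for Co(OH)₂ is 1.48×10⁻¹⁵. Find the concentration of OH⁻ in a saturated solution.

1.44×10⁻⁵ M

Co(OH)₂(s) ⇌ Co²⁺(aq) + 2 OH⁻(aq)
For each mole of Co(OH)₂ that dissolves per liter, [Co²⁺] = s and [OH⁻] = 2s; let s denote this solubility.
Ksp = [Co²⁺][OH⁻]^2 = s · (2s)^2 = 4s^3 = 1.48×10⁻¹⁵
s = 7.18×10⁻⁶ mol/L
[OH⁻] = 2s = 1.44×10⁻⁵ mol/L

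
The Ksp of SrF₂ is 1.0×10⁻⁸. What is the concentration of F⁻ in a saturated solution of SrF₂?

SrF₂(s) ⇌ Sr²⁺(aq) + 2 F⁻(aq)
Let s be the molar solubility. Then [Sr²⁺] = s and [F⁻] = 2s.
Ksp = [Sr²⁺][F⁻]^2 = s · (2s)^2 = 4s^3 = 1.0×10⁻⁸
s = 1.4×10⁻³ M
[F⁻] = 2s = 2.7×10⁻³ M

2.7×10⁻³ M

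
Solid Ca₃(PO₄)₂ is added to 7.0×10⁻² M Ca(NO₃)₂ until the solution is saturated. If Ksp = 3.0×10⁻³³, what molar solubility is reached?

1.5×10⁻¹⁵ M

Ca₃(PO₄)₂(s) ⇌ 3 Ca²⁺(aq) + 2 PO₄³⁻(aq)
Ca²⁺ is already present at 7.0×10⁻² M. If s mol/L of Ca₃(PO₄)₂ dissolves, [PO₄³⁻] = 2s while [Ca²⁺] ≈ 7.0×10⁻² M.
Ksp = [Ca²⁺]^3[PO₄³⁻]^2 = (7.0×10⁻²)^3(2s)^2
(2s)^2 = 3.0×10⁻³³ / (7.0×10⁻²)^3 = 8.7×10⁻³⁰
s = 1.5×10⁻¹⁵ M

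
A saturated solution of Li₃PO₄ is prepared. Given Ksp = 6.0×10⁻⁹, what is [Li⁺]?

1.2×10⁻² M

Li₃PO₄(s) ⇌ 3 Li⁺(aq) + PO₄³⁻(aq)
If s mol/L of Li₃PO₄ dissolves, [Li⁺] = 3s and [PO₄³⁻] = s.
Ksp = [Li⁺]^3[PO₄³⁻] = (3s)^3 · s = 27s^4 = 6.0×10⁻⁹
s = 3.9×10⁻³ M
[Li⁺] = 3s = 1.2×10⁻² M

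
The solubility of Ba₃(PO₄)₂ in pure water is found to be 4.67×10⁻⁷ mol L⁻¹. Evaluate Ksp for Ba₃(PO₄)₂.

Ksp = 2.40×10⁻³⁰

Ba₃(PO₄)₂(s) ⇌ 3 Ba²⁺(aq) + 2 PO₄³⁻(aq)
If s mol/L of Ba₃(PO₄)₂ dissolves, [Ba²⁺] = 3s and [PO₄³⁻] = 2s.
Ksp = [Ba²⁺]^3[PO₄³⁻]^2 = (3s)^3 · (2s)^2 = 108s^5
Ksp = 108 × (4.67×10⁻⁷)^5 = 2.40×10⁻³⁰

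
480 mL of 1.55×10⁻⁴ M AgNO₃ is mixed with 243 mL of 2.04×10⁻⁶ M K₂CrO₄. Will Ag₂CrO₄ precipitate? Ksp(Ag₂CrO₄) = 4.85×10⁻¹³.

The combined volume is 723 mL.
[Ag⁺] = (1.55×10⁻⁴)(480)/723 = 1.03×10⁻⁴ M
[CrO₄²⁻] = (2.04×10⁻⁶)(243)/723 = 6.86×10⁻⁷ M
Q = [Ag⁺]^2[CrO₄²⁻] = 7.26×10⁻¹⁵
Q = 7.26×10⁻¹⁵ < Ksp = 4.85×10⁻¹³, so the solution is unsaturated and no precipitate forms.

No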